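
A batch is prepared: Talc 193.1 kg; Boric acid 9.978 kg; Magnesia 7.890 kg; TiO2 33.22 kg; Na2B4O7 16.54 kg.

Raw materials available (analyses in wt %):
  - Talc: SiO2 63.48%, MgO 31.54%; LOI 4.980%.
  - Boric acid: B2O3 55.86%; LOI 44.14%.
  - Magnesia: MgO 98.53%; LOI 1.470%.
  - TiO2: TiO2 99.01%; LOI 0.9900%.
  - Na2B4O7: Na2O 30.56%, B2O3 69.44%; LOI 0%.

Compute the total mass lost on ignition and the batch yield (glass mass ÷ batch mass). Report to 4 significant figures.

LOI loss = 14.47 kg; glass = 246.3 kg; yield = 94.45%

Intermediates are printed, rounded to four significant figures, at each printed step — the working math carries exact precision at all times — every reported figure is rounded just once — derived quantities, including ignition loss, the yield, the totals, the five compositions, net glass mass, are re-derived from the weighed amounts at 246.3 kg of glass in exact precision as quoted within either problem or answer.
Each material's LOI contribution:
  Talc: 193.1 × 0.04980 = 9.616 kg
  Boric acid: 9.978 × 0.4414 = 4.404 kg
  Magnesia: 7.890 × 0.01470 = 0.1160 kg
  TiO2: 33.22 × 0.009900 = 0.3289 kg
  Na2B4O7: 16.54 × 0 = 0 kg
Total LOI = 14.47 kg
Glass = batch − LOI = 260.7 − 14.47 = 246.3 kg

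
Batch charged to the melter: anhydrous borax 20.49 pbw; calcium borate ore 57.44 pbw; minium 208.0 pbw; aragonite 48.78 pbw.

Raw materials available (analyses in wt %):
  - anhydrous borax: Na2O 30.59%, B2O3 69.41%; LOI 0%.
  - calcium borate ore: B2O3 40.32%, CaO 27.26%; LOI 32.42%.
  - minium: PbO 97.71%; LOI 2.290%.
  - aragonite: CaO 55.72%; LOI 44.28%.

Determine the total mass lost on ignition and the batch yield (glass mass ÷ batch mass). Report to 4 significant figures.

Mid-chain values are shown rounded to four significant digits in the printout; every computation holds exact precision end to end — each reported figure includes exactly one rounding — the derived quantities (yield, four oxide percentages, net glass mass, ignition loss, the totals) are carried using the weight values on 289.7 pbw of glass at exact precision as they appear in problem or answer.
Loss on ignition, line by line:
  anhydrous borax: 20.49 × 0 = 0 pbw
  calcium borate ore: 57.44 × 0.3242 = 18.62 pbw
  minium: 208.0 × 0.02290 = 4.763 pbw
  aragonite: 48.78 × 0.4428 = 21.60 pbw
Total LOI = 44.99 pbw
Glass = batch − LOI = 334.7 − 44.99 = 289.7 pbw

LOI loss = 44.99 pbw; glass = 289.7 pbw; yield = 86.56%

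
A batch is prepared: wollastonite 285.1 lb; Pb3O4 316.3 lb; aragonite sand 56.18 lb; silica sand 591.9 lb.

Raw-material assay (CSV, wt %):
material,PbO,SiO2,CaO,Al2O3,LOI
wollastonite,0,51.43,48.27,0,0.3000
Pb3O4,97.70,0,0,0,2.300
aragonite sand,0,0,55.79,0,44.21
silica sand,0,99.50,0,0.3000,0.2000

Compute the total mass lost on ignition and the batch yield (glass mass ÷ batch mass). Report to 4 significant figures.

LOI loss = 34.15 lb; glass = 1215 lb; yield = 97.27%

The intermediate values are printed, with 4-significant-digit rounding, when written out. The working math keeps full precision end to end; each reported result receives exactly one rounding. Derived quantities, which include ignition loss, four oxide percentages, the yield, totals, glass mass, are rebuilt in full float precision, as given in the problem or the answer, from the batch weights for 1215 lb of glass.
Per-material ignition loss:
  wollastonite: 285.1 × 0.003000 = 0.8553 lb
  Pb3O4: 316.3 × 0.02300 = 7.275 lb
  aragonite sand: 56.18 × 0.4421 = 24.84 lb
  silica sand: 591.9 × 0.002000 = 1.184 lb
Total LOI = 34.15 lb
Glass = batch − LOI = 1249 − 34.15 = 1215 lb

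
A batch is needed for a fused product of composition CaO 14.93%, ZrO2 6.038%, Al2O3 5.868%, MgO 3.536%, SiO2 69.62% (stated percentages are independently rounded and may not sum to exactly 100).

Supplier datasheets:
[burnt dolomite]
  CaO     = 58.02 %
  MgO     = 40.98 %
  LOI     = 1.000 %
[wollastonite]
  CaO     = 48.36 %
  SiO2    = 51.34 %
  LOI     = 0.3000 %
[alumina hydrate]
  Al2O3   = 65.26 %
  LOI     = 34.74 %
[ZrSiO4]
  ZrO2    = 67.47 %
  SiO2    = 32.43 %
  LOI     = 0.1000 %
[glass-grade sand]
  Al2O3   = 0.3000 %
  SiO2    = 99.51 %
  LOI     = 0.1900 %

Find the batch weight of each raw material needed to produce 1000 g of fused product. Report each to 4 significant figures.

Each numeric step keeps full precision at every stage; intermediates appear rounded to 4 significant figures at each printed step; every reported figure undergoes a single rounding — derived quantities are carried starting from the weights per 1000 g of glass at full float precision (the yield, the five compositions, the totals, LOI, net glass mass), precisely as stated by the problem or answer text.
The oxide mass targets at 1000 g fused product:
  CaO: 14.93% × 1000 = 149.3 g
  ZrO2: 6.038% × 1000 = 60.38 g
  Al2O3: 5.868% × 1000 = 58.68 g
  MgO: 3.536% × 1000 = 35.36 g
  SiO2: 69.62% × 1000 = 696.2 g
Balance tally, oxide-wise, with the batch weights as given, for the quoted basis mass (every target is met by its sum inside rounding margins):
  CaO: 86.29·0.5802 + 205.2·0.4836 = 149.3 g (target 149.3 g)
  ZrO2: 89.49·0.6747 = 60.38 g (target 60.38 g)
  Al2O3: 87.32·0.6526 + 564.6·0.003000 = 58.68 g (target 58.68 g)
  MgO: 86.29·0.4098 = 35.36 g (target 35.36 g)
  SiO2: 205.2·0.5134 + 89.49·0.3243 + 564.6·0.9951 = 696.2 g (target 696.2 g)
Glass-mass closure: total charge less LOI = 999.9 g (the targets, summed, come to 999.9 g; the stated basis being 1000 g — differing by rounding only).
Batch total: Σ batch = 1033 g; ignition loss, Σ(batch × LOI) = 32.98 g; yield = glass ÷ total batch = 96.81%.

Batch per 1000 g fused product:
  burnt dolomite: 86.29 g
  wollastonite: 205.2 g
  alumina hydrate: 87.32 g
  ZrSiO4: 89.49 g
  glass-grade sand: 564.6 g
Total batch = 1033 g; LOI loss = 32.98 g; yield = 96.81%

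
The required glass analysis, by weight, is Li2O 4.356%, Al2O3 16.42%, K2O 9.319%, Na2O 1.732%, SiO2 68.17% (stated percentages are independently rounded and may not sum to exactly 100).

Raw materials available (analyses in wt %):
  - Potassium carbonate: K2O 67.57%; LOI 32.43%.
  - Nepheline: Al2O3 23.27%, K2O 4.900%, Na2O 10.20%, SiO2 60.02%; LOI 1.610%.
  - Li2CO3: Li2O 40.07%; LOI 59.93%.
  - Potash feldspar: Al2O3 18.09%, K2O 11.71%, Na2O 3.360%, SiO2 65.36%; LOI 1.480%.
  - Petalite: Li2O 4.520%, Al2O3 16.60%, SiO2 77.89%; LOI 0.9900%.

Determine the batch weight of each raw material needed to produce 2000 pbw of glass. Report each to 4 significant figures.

Values along the way appear, rounded to 4 significant digits, at each printed step — all arithmetic carries full float precision at each step — every reported figure is rounded just once; all derived quantities (LOI, five oxide percentages, the yield, the totals, net glass mass) are recomputed using the weight values at 2000 pbw of glass in full float precision, as set out in problem or answer.
The oxide mass targets at 2000 pbw glass:
  Li2O: 4.356% × 2000 = 87.12 pbw
  Al2O3: 16.42% × 2000 = 328.4 pbw
  K2O: 9.319% × 2000 = 186.4 pbw
  Na2O: 1.732% × 2000 = 34.64 pbw
  SiO2: 68.17% × 2000 = 1363 pbw
Verifying the oxide balance using the reported weights, versus the basis set out (sums match the target masses up to rounding of the answer):
  Li2O: 70.40·0.4007 + 1303·0.04520 = 87.10 pbw (target 87.12 pbw)
  Al2O3: 235.3·0.2327 + 316.8·0.1809 + 1303·0.1660 = 328.4 pbw (target 328.4 pbw)
  K2O: 203.9·0.6757 + 235.3·0.04900 + 316.8·0.1171 = 186.4 pbw (target 186.4 pbw)
  Na2O: 235.3·0.1020 + 316.8·0.03360 = 34.65 pbw (target 34.64 pbw)
  SiO2: 235.3·0.6002 + 316.8·0.6536 + 1303·0.7789 = 1363 pbw (target 1363 pbw)
Glass-mass bookkeeping: total charge less LOI = 2000 pbw (oxide target masses add up to 2000 pbw; with the basis standing at 2000 pbw — deltas are rounding alone).
Batch total: Σ batch = 2129 pbw; loss to ignition Σ batch·LOI = 129.7 pbw; yield, glass over the total, = 93.91%.

Batch per 2000 pbw glass:
  Potassium carbonate: 203.9 pbw
  Nepheline: 235.3 pbw
  Li2CO3: 70.40 pbw
  Potash feldspar: 316.8 pbw
  Petalite: 1303 pbw
Total batch = 2129 pbw; LOI loss = 129.7 pbw; yield = 93.91%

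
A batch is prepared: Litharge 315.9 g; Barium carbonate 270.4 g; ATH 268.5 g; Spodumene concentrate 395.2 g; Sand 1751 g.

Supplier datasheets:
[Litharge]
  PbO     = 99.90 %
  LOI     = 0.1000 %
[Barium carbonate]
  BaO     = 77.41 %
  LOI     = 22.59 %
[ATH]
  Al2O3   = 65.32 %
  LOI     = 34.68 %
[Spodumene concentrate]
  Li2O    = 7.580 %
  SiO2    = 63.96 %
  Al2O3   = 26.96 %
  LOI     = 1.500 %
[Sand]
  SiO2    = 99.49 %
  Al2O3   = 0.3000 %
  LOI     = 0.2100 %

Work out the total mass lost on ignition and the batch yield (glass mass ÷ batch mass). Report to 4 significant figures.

Each numeric step carries full precision in all steps. The intermediate values are displayed with 4-significant-digit rounding across the worked steps — every reported value is rounded once only — derived quantities, which include the yield, the five compositions, the totals, glass mass, LOI, are re-derived in full precision, exactly as shown in the problem or answer text, starting from the weights at 2837 g of glass.
Ignition loss by material:
  Litharge: 315.9 × 0.001000 = 0.3159 g
  Barium carbonate: 270.4 × 0.2259 = 61.08 g
  ATH: 268.5 × 0.3468 = 93.12 g
  Spodumene concentrate: 395.2 × 0.01500 = 5.928 g
  Sand: 1751 × 0.002100 = 3.677 g
Total LOI = 164.1 g
Glass = batch − LOI = 3001 − 164.1 = 2837 g

LOI loss = 164.1 g; glass = 2837 g; yield = 94.53%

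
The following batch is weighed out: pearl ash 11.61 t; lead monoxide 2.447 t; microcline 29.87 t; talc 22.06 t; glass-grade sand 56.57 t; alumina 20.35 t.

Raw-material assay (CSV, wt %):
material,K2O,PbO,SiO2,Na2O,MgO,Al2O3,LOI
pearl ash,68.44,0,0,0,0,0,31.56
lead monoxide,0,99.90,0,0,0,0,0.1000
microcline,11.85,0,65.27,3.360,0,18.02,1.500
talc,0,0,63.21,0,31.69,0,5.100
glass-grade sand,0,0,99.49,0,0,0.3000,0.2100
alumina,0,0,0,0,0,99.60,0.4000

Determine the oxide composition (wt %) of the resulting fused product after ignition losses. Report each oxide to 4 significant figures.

Glass mass = 137.5 t (batch 142.9 − LOI 5.440).
Composition: K2O 8.355%, PbO 1.778%, SiO2 65.27%, Na2O 0.7301%, MgO 5.085%, Al2O3 18.78%

The whole derivation carries exact precision in all steps. Mid-chain values are printed, with 4-significant-digit rounding, in the printout. Each reported result is rounded only once; derived quantities are re-derived in full precision (net glass mass, the six compositions, the yield, the totals, LOI) using the weight values at 137.5 t of glass, exactly as shown in question or answer.
What the batch supplies per oxide:
  K2O: 11.61·0.6844 + 29.87·0.1185 = 11.49 t
  PbO: 2.447·0.9990 = 2.445 t
  SiO2: 29.87·0.6527 + 22.06·0.6321 + 56.57·0.9949 = 89.72 t
  Na2O: 29.87·0.03360 = 1.004 t
  MgO: 22.06·0.3169 = 6.991 t
  Al2O3: 29.87·0.1802 + 56.57·0.003000 + 20.35·0.9960 = 25.82 t
LOI: 11.61·0.3156 + 2.447·0.001000 + 29.87·0.01500 + 22.06·0.05100 + 56.57·0.002100 + 20.35·0.004000 = 5.440 t
batch − LOI leaves glass = 142.9 − 5.440 = 137.5 t (= the summed oxide contributions)
percent share: oxide ÷ glass, ×100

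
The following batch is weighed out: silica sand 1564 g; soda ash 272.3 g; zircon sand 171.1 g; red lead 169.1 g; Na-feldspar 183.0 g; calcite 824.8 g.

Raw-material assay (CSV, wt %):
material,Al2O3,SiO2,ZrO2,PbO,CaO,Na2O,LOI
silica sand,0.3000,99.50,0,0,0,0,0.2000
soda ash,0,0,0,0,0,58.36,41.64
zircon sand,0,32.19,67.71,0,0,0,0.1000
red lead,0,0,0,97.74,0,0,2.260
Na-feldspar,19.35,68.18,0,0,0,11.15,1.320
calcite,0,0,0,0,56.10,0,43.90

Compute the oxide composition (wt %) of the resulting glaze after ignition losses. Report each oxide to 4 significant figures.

Glass mass = 2699 g (batch 3184 − LOI 485.0).
Composition: Al2O3 1.486%, SiO2 64.31%, ZrO2 4.292%, PbO 6.123%, CaO 17.14%, Na2O 6.643%

The intermediate values are printed with 4-significant-figure rounding between the steps; all internal work keeps exact precision throughout. Exactly one rounding lands on each reported figure — derived quantities, which include ignition loss, the totals, net glass mass, the yield, the six compositions, are computed at exact precision, exactly as printed in question or answer, using the weight values per 2699 g of glass.
What the batch supplies per oxide:
  Al2O3: 1564·0.003000 + 183.0·0.1935 = 40.10 g
  SiO2: 1564·0.9950 + 171.1·0.3219 + 183.0·0.6818 = 1736 g
  ZrO2: 171.1·0.6771 = 115.9 g
  PbO: 169.1·0.9774 = 165.3 g
  CaO: 824.8·0.5610 = 462.7 g
  Na2O: 272.3·0.5836 + 183.0·0.1115 = 179.3 g
LOI: 1564·0.002000 + 272.3·0.4164 + 171.1·0.001000 + 169.1·0.02260 + 183.0·0.01320 + 824.8·0.4390 = 485.0 g
Net of LOI, the glass mass = 3184 − 485.0 = 2699 g (equal to the oxide-mass sum)
each oxide over glass, ×100, is wt %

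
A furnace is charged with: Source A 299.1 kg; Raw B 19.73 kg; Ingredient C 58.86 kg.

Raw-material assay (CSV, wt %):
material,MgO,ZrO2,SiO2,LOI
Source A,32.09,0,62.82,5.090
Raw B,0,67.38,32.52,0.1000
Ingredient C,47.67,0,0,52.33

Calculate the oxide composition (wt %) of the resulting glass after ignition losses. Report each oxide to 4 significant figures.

Glass mass = 331.6 kg (batch 377.7 − LOI 46.05).
Composition: MgO 37.40%, ZrO2 4.009%, SiO2 58.59%

Values along the way appear, rounded to 4 significant digits, as written. All internal work carries exact precision through the solve; exactly one rounding is applied to every reported figure; the derived quantities, which include the yield, the totals, glass mass, LOI, three oxide percentages, are computed in full float precision, as given in the question or the answer, using the weight values on 331.6 kg of glass.
What the batch supplies per oxide:
  MgO: 299.1·0.3209 + 58.86·0.4767 = 124.0 kg
  ZrO2: 19.73·0.6738 = 13.29 kg
  SiO2: 299.1·0.6282 + 19.73·0.3252 = 194.3 kg
LOI: 299.1·0.05090 + 19.73·0.001000 + 58.86·0.5233 = 46.05 kg
Glass = total batch minus LOI = 377.7 − 46.05 = 331.6 kg (matching Σ of the oxides)
wt %: oxide over glass, times 100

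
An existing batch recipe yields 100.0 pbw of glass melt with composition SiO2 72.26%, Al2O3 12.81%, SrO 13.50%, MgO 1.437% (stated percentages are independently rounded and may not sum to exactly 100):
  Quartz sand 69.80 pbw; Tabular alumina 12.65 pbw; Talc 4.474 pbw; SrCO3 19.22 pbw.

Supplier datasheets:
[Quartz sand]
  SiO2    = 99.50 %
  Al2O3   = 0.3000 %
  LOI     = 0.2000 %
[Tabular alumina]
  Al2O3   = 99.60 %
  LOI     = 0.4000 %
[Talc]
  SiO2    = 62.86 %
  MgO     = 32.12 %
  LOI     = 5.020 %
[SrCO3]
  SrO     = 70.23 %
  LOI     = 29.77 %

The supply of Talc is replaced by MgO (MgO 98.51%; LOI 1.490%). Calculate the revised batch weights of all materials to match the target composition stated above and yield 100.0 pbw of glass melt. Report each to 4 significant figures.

Revised batch per 100.0 pbw glass melt:
  Quartz sand: 72.62 pbw
  Tabular alumina: 12.64 pbw
  MgO: 1.459 pbw
  SrCO3: 19.22 pbw
Total batch = 105.9 pbw; LOI loss = 5.939 pbw

Rounding to four significant figures applies to every in-between result as printed; all arithmetic carries exact precision throughout; every reported result receives exactly one rounding. All derived quantities, including four oxide percentages, ignition loss, glass mass, totals, yield, are carried using the weight values for 100.0 pbw of glass at full precision as set out in problem or answer.
Oxide-by-oxide targets in 100.0 pbw glass melt:
  SiO2: 72.26% × 100.0 = 72.26 pbw
  Al2O3: 12.81% × 100.0 = 12.81 pbw
  SrO: 13.50% × 100.0 = 13.50 pbw
  MgO: 1.437% × 100.0 = 1.437 pbw
Oxide-by-oxide audit working from each reported weight, at the basis given (oxide sums agree with the targets up to rounding of the answer):
  SiO2: 72.62·0.9950 = 72.26 pbw (target 72.26 pbw)
  Al2O3: 72.62·0.003000 + 12.64·0.9960 = 12.81 pbw (target 12.81 pbw)
  SrO: 19.22·0.7023 = 13.50 pbw (target 13.50 pbw)
  MgO: 1.459·0.9851 = 1.437 pbw (target 1.437 pbw)
Auditing the glass mass value: the batch minus its LOI: 100.0 pbw (oxide target masses add up to 100.0 pbw; stated basis 100.0 pbw — deltas are rounding alone).
Batch total: Σ batch = 105.9 pbw; LOI loss = Σ batch·LOI = 5.939 pbw; glass ÷ batch gives a yield of 94.39%.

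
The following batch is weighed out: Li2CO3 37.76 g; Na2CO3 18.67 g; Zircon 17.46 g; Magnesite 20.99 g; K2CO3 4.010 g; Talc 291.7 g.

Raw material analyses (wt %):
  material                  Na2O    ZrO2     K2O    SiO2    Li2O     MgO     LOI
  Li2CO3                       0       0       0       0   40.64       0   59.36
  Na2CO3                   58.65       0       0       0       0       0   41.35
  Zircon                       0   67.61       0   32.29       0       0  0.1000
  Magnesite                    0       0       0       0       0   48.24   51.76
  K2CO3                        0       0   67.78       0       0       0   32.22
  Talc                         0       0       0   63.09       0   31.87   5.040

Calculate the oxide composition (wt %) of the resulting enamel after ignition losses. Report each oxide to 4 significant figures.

All arithmetic holds full float precision in all steps; in-progress results are shown (rounded to four significant figures) when written out; a single rounding produces every reported figure — derived quantities are recomputed using the weight values on 333.6 g of glass in exact precision (yield, the totals, six oxide percentages, ignition loss, net glass mass), as quoted within the problem or answer text.
Delivered oxide masses:
  Na2O: 18.67·0.5865 = 10.95 g
  ZrO2: 17.46·0.6761 = 11.80 g
  K2O: 4.010·0.6778 = 2.718 g
  SiO2: 17.46·0.3229 + 291.7·0.6309 = 189.7 g
  Li2O: 37.76·0.4064 = 15.35 g
  MgO: 20.99·0.4824 + 291.7·0.3187 = 103.1 g
LOI: 37.76·0.5936 + 18.67·0.4135 + 17.46·0.001000 + 20.99·0.5176 + 4.010·0.3222 + 291.7·0.05040 = 57.01 g
Glass mass = batch − LOI = 390.6 − 57.01 = 333.6 g (the oxide masses sum to this)
each wt % is 100 × oxide ÷ glass

Glass mass = 333.6 g (batch 390.6 − LOI 57.01).
Composition: Na2O 3.283%, ZrO2 3.539%, K2O 0.8148%, SiO2 56.86%, Li2O 4.600%, MgO 30.90%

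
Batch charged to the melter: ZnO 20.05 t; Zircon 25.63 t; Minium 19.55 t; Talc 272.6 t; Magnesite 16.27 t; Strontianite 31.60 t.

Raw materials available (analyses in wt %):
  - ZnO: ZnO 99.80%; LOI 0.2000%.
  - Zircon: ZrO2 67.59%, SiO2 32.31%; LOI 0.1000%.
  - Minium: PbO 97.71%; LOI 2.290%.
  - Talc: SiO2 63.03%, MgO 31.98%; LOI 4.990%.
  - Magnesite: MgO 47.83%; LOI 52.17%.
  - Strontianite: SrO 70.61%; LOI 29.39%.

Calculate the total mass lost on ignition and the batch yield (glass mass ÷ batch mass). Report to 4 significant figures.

Rounding to four significant figures governs every mid-chain value as displayed. The working math keeps exact precision at all times; each reported number receives exactly one rounding; the derived quantities, which include yield, the six compositions, totals, ignition loss, net glass mass, are rebuilt at full precision, as quoted within problem or answer, starting from the weights for 353.8 t of glass.
Loss on ignition, line by line:
  ZnO: 20.05 × 0.002000 = 0.04010 t
  Zircon: 25.63 × 0.001000 = 0.02563 t
  Minium: 19.55 × 0.02290 = 0.4477 t
  Talc: 272.6 × 0.04990 = 13.60 t
  Magnesite: 16.27 × 0.5217 = 8.488 t
  Strontianite: 31.60 × 0.2939 = 9.287 t
Total LOI = 31.89 t
Glass = batch − LOI = 385.7 − 31.89 = 353.8 t

LOI loss = 31.89 t; glass = 353.8 t; yield = 91.73%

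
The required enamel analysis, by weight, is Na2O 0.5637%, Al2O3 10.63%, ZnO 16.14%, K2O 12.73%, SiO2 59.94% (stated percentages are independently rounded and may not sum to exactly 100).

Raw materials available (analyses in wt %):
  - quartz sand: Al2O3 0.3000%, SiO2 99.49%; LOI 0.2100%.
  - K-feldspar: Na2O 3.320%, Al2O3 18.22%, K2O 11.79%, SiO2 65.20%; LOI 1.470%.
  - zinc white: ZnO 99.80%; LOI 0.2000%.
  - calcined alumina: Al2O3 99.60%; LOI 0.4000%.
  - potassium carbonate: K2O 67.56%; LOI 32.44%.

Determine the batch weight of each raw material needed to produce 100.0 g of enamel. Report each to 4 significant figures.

Batch per 100.0 g enamel:
  quartz sand: 49.12 g
  K-feldspar: 16.98 g
  zinc white: 16.17 g
  calcined alumina: 7.419 g
  potassium carbonate: 15.88 g
Total batch = 105.6 g; LOI loss = 5.566 g; yield = 94.73%

Mid-chain values are shown (rounded to four significant figures) on the page; every computation maintains full precision from first step to last — exactly one rounding lands on every reported value — all derived quantities (ignition loss, the totals, net glass mass, the five compositions, yield) are computed from the batch weights per 100.0 g of glass at exact precision precisely as stated by either problem or answer.
Oxide-by-oxide targets in 100.0 g enamel:
  Na2O: 0.5637% × 100.0 = 0.5637 g
  Al2O3: 10.63% × 100.0 = 10.63 g
  ZnO: 16.14% × 100.0 = 16.14 g
  K2O: 12.73% × 100.0 = 12.73 g
  SiO2: 59.94% × 100.0 = 59.94 g
A balance pass over the oxides, applying the batch weights above, for the quoted basis mass (summed amounts equal target values within answer rounding):
  Na2O: 16.98·0.03320 = 0.5637 g (target 0.5637 g)
  Al2O3: 49.12·0.003000 + 16.98·0.1822 + 7.419·0.9960 = 10.63 g (target 10.63 g)
  ZnO: 16.17·0.9980 = 16.14 g (target 16.14 g)
  K2O: 16.98·0.1179 + 15.88·0.6756 = 12.73 g (target 12.73 g)
  SiO2: 49.12·0.9949 + 16.98·0.6520 = 59.94 g (target 59.94 g)
Glass mass check: whole batch net of LOI = 100.0 g (oxide target masses add up to 100.0 g; basis as stated: 100.0 g — any gap is answer rounding).
Adding the batch up: Σ batch = 105.6 g; ignition loss, Σ(batch × LOI) = 5.566 g; yield: glass divided by total = 94.73%.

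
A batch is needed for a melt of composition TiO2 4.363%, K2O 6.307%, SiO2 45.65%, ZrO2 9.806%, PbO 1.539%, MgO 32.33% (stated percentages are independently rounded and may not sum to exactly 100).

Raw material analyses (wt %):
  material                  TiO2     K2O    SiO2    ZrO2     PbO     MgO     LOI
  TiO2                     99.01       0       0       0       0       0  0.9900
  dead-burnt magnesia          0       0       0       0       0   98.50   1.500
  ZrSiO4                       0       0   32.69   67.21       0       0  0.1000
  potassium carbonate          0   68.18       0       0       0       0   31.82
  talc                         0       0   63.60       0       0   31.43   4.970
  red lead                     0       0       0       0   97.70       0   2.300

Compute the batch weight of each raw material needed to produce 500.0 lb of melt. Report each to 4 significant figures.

Exact precision is held end to end — values along the way appear (rounded to four significant digits) as written. Every reported figure includes exactly one rounding — the derived quantities are rebuilt starting from the weights at 500.0 lb of glass in full float precision (net glass mass, the six compositions, yield, the totals, ignition loss) as given in problem or answer.
Target masses of each oxide per 500.0 lb melt:
  TiO2: 4.363% × 500.0 = 21.82 lb
  K2O: 6.307% × 500.0 = 31.54 lb
  SiO2: 45.65% × 500.0 = 228.2 lb
  ZrO2: 9.806% × 500.0 = 49.03 lb
  PbO: 1.539% × 500.0 = 7.695 lb
  MgO: 32.33% × 500.0 = 161.6 lb
Oxide-by-oxide audit given the weights on record, per the basis as stated (target by target, the sums agree given rounding of the digits):
  TiO2: 22.03·0.9901 = 21.81 lb (target 21.82 lb)
  K2O: 46.25·0.6818 = 31.53 lb (target 31.54 lb)
  SiO2: 72.95·0.3269 + 321.4·0.6360 = 228.3 lb (target 228.2 lb)
  ZrO2: 72.95·0.6721 = 49.03 lb (target 49.03 lb)
  PbO: 7.876·0.9770 = 7.695 lb (target 7.695 lb)
  MgO: 61.56·0.9850 + 321.4·0.3143 = 161.7 lb (target 161.6 lb)
Glass mass check: the batch minus its LOI: 500.0 lb (the targets, summed, come to 500.0 lb; the stated basis being 500.0 lb — differing by rounding only).
Whole-batch sum: Σ batch = 532.1 lb; loss to ignition Σ batch·LOI = 32.09 lb; as yield: glass ÷ batch → 93.97%.

Batch per 500.0 lb melt:
  TiO2: 22.03 lb
  dead-burnt magnesia: 61.56 lb
  ZrSiO4: 72.95 lb
  potassium carbonate: 46.25 lb
  talc: 321.4 lb
  red lead: 7.876 lb
Total batch = 532.1 lb; LOI loss = 32.09 lb; yield = 93.97%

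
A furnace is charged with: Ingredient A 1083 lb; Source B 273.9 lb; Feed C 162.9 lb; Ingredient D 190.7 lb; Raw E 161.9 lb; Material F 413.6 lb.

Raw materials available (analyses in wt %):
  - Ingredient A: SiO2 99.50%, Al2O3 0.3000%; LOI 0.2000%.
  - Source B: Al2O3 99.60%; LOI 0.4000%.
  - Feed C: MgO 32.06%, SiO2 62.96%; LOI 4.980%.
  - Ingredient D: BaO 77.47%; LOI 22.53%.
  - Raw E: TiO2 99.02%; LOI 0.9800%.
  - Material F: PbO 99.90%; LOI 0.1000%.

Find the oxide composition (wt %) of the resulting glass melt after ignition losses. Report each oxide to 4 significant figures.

Glass mass = 2230 lb (batch 2286 − LOI 56.34).
Composition: MgO 2.342%, BaO 6.626%, TiO2 7.190%, SiO2 52.93%, Al2O3 12.38%, PbO 18.53%

Each numeric step keeps full precision at every stage. Values along the way are shown (rounded to 4 significant digits) across the worked steps; every reported figure takes a single rounding — the derived quantities (the yield, the totals, six oxide percentages, LOI, glass mass) are re-derived in full precision using the weight values for 2230 lb of glass, exactly as printed in the question or the answer.
Oxide-by-oxide delivered mass:
  MgO: 162.9·0.3206 = 52.23 lb
  BaO: 190.7·0.7747 = 147.7 lb
  TiO2: 161.9·0.9902 = 160.3 lb
  SiO2: 1083·0.9950 + 162.9·0.6296 = 1180 lb
  Al2O3: 1083·0.003000 + 273.9·0.9960 = 276.1 lb
  PbO: 413.6·0.9990 = 413.2 lb
LOI: 1083·0.002000 + 273.9·0.004000 + 162.9·0.04980 + 190.7·0.2253 + 161.9·0.009800 + 413.6·0.001000 = 56.34 lb
Glass mass = batch − LOI = 2286 − 56.34 = 2230 lb (matching Σ of the oxides)
percent by weight: oxide/glass ×100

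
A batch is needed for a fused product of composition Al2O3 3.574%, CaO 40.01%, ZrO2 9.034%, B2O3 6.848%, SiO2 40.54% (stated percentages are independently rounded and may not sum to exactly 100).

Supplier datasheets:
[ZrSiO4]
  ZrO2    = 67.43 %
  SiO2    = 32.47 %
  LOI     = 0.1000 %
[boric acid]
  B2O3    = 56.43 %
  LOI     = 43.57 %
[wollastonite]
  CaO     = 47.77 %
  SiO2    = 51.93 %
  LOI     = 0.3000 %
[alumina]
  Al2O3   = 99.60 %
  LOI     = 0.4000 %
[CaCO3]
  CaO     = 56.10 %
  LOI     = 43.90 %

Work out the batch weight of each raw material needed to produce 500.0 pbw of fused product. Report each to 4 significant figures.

The intermediate values are printed (rounded to four significant digits) on the page — the whole derivation runs at full float precision at every stage; each reported number is rounded only once. The derived quantities (yield, net glass mass, ignition loss, the five compositions, the totals) are carried from the batch weights on 500.0 pbw of glass in full precision as written in the problem or the answer.
Target masses of each oxide per 500.0 pbw fused product:
  Al2O3: 3.574% × 500.0 = 17.87 pbw
  CaO: 40.01% × 500.0 = 200.0 pbw
  ZrO2: 9.034% × 500.0 = 45.17 pbw
  B2O3: 6.848% × 500.0 = 34.24 pbw
  SiO2: 40.54% × 500.0 = 202.7 pbw
A balance pass over the oxides, per the reported batch figures, versus the basis set out (delivered sums recover each target exact up to rounding of places):
  Al2O3: 17.94·0.9960 = 17.87 pbw (target 17.87 pbw)
  CaO: 348.4·0.4777 + 59.89·0.5610 = 200.0 pbw (target 200.0 pbw)
  ZrO2: 66.99·0.6743 = 45.17 pbw (target 45.17 pbw)
  B2O3: 60.68·0.5643 = 34.24 pbw (target 34.24 pbw)
  SiO2: 66.99·0.3247 + 348.4·0.5193 = 202.7 pbw (target 202.7 pbw)
Mass balance on the glass: whole batch net of LOI = 500.0 pbw (the targets, summed, come to 500.0 pbw; against the stated basis, 500.0 pbw — rounding explains the deltas).
Total batch = Σ batch = 553.9 pbw; loss to ignition Σ batch·LOI = 53.91 pbw; the yield ratio, glass ÷ batch: 90.27%.

Batch per 500.0 pbw fused product:
  ZrSiO4: 66.99 pbw
  boric acid: 60.68 pbw
  wollastonite: 348.4 pbw
  alumina: 17.94 pbw
  CaCO3: 59.89 pbw
Total batch = 553.9 pbw; LOI loss = 53.91 pbw; yield = 90.27%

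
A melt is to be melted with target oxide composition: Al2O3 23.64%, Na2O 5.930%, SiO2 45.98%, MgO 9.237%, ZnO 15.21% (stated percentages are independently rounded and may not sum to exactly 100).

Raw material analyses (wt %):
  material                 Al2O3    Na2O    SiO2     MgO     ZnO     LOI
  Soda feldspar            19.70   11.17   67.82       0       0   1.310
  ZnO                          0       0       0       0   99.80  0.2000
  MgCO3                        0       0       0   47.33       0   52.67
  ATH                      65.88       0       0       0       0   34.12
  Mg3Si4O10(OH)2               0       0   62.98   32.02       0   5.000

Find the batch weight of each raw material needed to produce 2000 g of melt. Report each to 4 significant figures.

The working math holds full float precision from first step to last. In-progress results are printed, with 4-significant-figure rounding, when written out. Every reported result receives exactly one rounding. Derived quantities (five oxide percentages, ignition loss, the totals, net glass mass, the yield) are carried from the weighed amounts for 2000 g of glass at full float precision exactly as shown in problem or answer.
Oxide-by-oxide targets in 2000 g melt:
  Al2O3: 23.64% × 2000 = 472.8 g
  Na2O: 5.930% × 2000 = 118.6 g
  SiO2: 45.98% × 2000 = 919.6 g
  MgO: 9.237% × 2000 = 184.7 g
  ZnO: 15.21% × 2000 = 304.2 g
Sums-versus-targets review applying the batch weights above, relative to the basis at hand (summed amounts equal target values inside rounding margins):
  Al2O3: 1062·0.1970 + 400.2·0.6588 = 472.9 g (target 472.8 g)
  Na2O: 1062·0.1117 = 118.6 g (target 118.6 g)
  SiO2: 1062·0.6782 + 316.8·0.6298 = 919.8 g (target 919.6 g)
  MgO: 176.0·0.4733 + 316.8·0.3202 = 184.7 g (target 184.7 g)
  ZnO: 304.8·0.9980 = 304.2 g (target 304.2 g)
Glass-mass closure: whole batch net of LOI = 2000 g (per-oxide target masses sum to 2000 g; versus the stated basis of 2000 g — deltas are rounding alone).
Whole-batch sum: Σ batch = 2260 g; LOI removed, Σ of batch·LOI: 259.6 g; as yield: glass ÷ batch → 88.51%.

Batch per 2000 g melt:
  Soda feldspar: 1062 g
  ZnO: 304.8 g
  MgCO3: 176.0 g
  ATH: 400.2 g
  Mg3Si4O10(OH)2: 316.8 g
Total batch = 2260 g; LOI loss = 259.6 g; yield = 88.51%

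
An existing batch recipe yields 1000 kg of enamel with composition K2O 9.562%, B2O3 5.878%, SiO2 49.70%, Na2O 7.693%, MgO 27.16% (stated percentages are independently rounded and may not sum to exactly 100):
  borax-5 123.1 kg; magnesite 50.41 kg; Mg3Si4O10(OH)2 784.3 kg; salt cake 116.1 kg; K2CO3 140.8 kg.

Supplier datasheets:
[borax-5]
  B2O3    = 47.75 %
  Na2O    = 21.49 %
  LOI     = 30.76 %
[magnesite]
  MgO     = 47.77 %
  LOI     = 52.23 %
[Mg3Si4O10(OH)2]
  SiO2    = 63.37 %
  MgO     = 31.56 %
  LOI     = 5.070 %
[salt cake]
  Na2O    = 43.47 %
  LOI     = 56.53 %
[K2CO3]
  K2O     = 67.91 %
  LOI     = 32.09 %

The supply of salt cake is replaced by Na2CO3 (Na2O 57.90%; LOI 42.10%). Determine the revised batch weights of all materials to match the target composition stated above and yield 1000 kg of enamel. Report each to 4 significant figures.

Revised batch per 1000 kg enamel:
  borax-5: 123.1 kg
  magnesite: 50.41 kg
  Mg3Si4O10(OH)2: 784.3 kg
  Na2CO3: 87.18 kg
  K2CO3: 140.8 kg
Total batch = 1186 kg; LOI loss = 185.8 kg

Intermediates appear rounded to four significant digits. Each numeric step holds full float precision at all times — every reported number is rounded only once; all derived quantities are carried from the weighed amounts per 1000 kg of glass in full precision (totals, net glass mass, the yield, the five compositions, LOI) exactly as printed in question or answer.
Target masses of each oxide per 1000 kg enamel:
  K2O: 9.562% × 1000 = 95.62 kg
  B2O3: 5.878% × 1000 = 58.78 kg
  SiO2: 49.70% × 1000 = 497.0 kg
  Na2O: 7.693% × 1000 = 76.93 kg
  MgO: 27.16% × 1000 = 271.6 kg
A balance pass over the oxides, per the reported batch figures, relative to the basis at hand (delivered sums recover each target net of answer rounding effects):
  K2O: 140.8·0.6791 = 95.62 kg (target 95.62 kg)
  B2O3: 123.1·0.4775 = 58.78 kg (target 58.78 kg)
  SiO2: 784.3·0.6337 = 497.0 kg (target 497.0 kg)
  Na2O: 123.1·0.2149 + 87.18·0.5790 = 76.93 kg (target 76.93 kg)
  MgO: 50.41·0.4777 + 784.3·0.3156 = 271.6 kg (target 271.6 kg)
Glass-mass sanity pass: batch total minus LOI = 999.9 kg (targets for the oxides total 999.9 kg; with the basis standing at 1000 kg — a pure rounding effect).
Summing the batch: Σ batch = 1186 kg; Σ batch·LOI gives LOI loss = 185.8 kg; glass ÷ batch gives a yield of 84.33%.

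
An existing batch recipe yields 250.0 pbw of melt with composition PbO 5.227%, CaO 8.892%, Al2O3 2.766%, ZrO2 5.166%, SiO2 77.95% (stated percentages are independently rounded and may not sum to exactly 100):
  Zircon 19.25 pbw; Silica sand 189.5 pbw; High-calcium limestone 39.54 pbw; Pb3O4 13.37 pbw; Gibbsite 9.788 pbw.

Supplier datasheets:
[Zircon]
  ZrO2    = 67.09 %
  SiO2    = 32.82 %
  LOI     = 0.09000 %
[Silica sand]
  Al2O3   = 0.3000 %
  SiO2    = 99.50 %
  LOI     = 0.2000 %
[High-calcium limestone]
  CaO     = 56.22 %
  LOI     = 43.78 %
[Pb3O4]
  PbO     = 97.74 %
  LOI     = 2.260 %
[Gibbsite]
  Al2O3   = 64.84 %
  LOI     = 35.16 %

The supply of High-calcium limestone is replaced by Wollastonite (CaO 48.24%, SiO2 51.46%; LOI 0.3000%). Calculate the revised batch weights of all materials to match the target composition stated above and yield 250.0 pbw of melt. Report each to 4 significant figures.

Revised batch per 250.0 pbw melt:
  Zircon: 19.25 pbw
  Silica sand: 165.7 pbw
  Wollastonite: 46.08 pbw
  Pb3O4: 13.37 pbw
  Gibbsite: 9.898 pbw
Total batch = 254.3 pbw; LOI loss = 4.269 pbw

Working values are rounded to 4 significant digits when displayed. All arithmetic keeps full precision all the way through; each reported result takes a single rounding. Derived quantities, which include the five compositions, LOI, glass mass, yield, the totals, are carried in full precision, as written in either problem or answer, from the batch weights for 250.0 pbw of glass.
Oxide-by-oxide targets in 250.0 pbw melt:
  PbO: 5.227% × 250.0 = 13.07 pbw
  CaO: 8.892% × 250.0 = 22.23 pbw
  Al2O3: 2.766% × 250.0 = 6.915 pbw
  ZrO2: 5.166% × 250.0 = 12.92 pbw
  SiO2: 77.95% × 250.0 = 194.9 pbw
A balance pass over the oxides, working from each reported weight, for the quoted basis mass (summed amounts equal target values net of answer rounding effects):
  PbO: 13.37·0.9774 = 13.07 pbw (target 13.07 pbw)
  CaO: 46.08·0.4824 = 22.23 pbw (target 22.23 pbw)
  Al2O3: 165.7·0.003000 + 9.898·0.6484 = 6.915 pbw (target 6.915 pbw)
  ZrO2: 19.25·0.6709 = 12.91 pbw (target 12.92 pbw)
  SiO2: 19.25·0.3282 + 165.7·0.9950 + 46.08·0.5146 = 194.9 pbw (target 194.9 pbw)
Glass mass check: Σ batch − LOI loss = 250.0 pbw (the targets, summed, come to 250.0 pbw; the stated basis being 250.0 pbw — a pure rounding effect).
Batch grand total — Σ batch = 254.3 pbw; LOI removed, Σ of batch·LOI: 4.269 pbw; glass ÷ batch gives a yield of 98.32%.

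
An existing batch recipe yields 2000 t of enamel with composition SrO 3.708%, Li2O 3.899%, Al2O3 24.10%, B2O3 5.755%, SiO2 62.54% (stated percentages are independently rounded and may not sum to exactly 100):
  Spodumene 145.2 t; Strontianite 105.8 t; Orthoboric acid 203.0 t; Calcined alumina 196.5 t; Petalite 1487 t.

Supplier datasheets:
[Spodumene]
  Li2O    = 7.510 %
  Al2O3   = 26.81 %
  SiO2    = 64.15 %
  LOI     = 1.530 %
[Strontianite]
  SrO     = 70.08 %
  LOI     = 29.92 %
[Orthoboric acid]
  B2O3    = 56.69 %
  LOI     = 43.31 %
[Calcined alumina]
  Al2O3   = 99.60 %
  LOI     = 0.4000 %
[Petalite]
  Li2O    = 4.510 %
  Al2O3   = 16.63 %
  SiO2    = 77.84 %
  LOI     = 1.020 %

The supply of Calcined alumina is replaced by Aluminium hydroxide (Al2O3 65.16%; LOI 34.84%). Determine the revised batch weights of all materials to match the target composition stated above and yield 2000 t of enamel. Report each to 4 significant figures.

The working math holds full float precision at each step; values along the way are printed rounded to 4 significant digits when written out — exactly one rounding is applied to each reported figure. Derived quantities are re-derived at full precision (the yield, LOI, five oxide percentages, the totals, glass mass) starting from the weights for 2000 t of glass as quoted within the problem or the answer.
Oxide mass targets, per 2000 t enamel:
  SrO: 3.708% × 2000 = 74.16 t
  Li2O: 3.899% × 2000 = 77.98 t
  Al2O3: 24.10% × 2000 = 482.0 t
  B2O3: 5.755% × 2000 = 115.1 t
  SiO2: 62.54% × 2000 = 1251 t
Oxide-by-oxide audit per the reported batch figures, under the basis named above (every target is met by its sum given rounding of the digits):
  SrO: 105.8·0.7008 = 74.14 t (target 74.16 t)
  Li2O: 145.2·0.07510 + 1487·0.04510 = 77.97 t (target 77.98 t)
  Al2O3: 145.2·0.2681 + 300.4·0.6516 + 1487·0.1663 = 482.0 t (target 482.0 t)
  B2O3: 203.0·0.5669 = 115.1 t (target 115.1 t)
  SiO2: 145.2·0.6415 + 1487·0.7784 = 1251 t (target 1251 t)
Glass-mass bookkeeping: Σ batch − LOI loss = 2000 t (the targets, summed, come to 2000 t; the stated basis being 2000 t — a pure rounding effect).
Adding the batch up: Σ batch = 2241 t; loss to ignition Σ batch·LOI = 241.6 t; yield: glass divided by total = 89.22%.

Revised batch per 2000 t enamel:
  Spodumene: 145.2 t
  Strontianite: 105.8 t
  Orthoboric acid: 203.0 t
  Aluminium hydroxide: 300.4 t
  Petalite: 1487 t
Total batch = 2241 t; LOI loss = 241.6 t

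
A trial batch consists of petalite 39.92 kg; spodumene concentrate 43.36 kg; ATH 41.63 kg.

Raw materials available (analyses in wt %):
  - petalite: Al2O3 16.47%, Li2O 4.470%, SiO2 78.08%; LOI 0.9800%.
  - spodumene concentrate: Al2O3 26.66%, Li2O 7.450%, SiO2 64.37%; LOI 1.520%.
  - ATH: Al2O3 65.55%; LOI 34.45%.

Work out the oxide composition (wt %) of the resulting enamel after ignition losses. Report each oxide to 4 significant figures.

Each numeric step carries full precision at every stage; mid-chain values are printed rounded to four significant figures as written. Exactly one rounding lands on each reported value — all derived quantities (the totals, glass mass, the three compositions, the yield, ignition loss) are recomputed in full float precision starting from the weights per 109.5 kg of glass, as set out in the problem or answer text.
Mass of each oxide from the mix:
  Al2O3: 39.92·0.1647 + 43.36·0.2666 + 41.63·0.6555 = 45.42 kg
  Li2O: 39.92·0.04470 + 43.36·0.07450 = 5.015 kg
  SiO2: 39.92·0.7808 + 43.36·0.6437 = 59.08 kg
LOI: 39.92·0.009800 + 43.36·0.01520 + 41.63·0.3445 = 15.39 kg
Net of LOI, the glass mass = 124.9 − 15.39 = 109.5 kg (consistent with Σ oxide mass)
each oxide over glass, ×100, is wt %

Glass mass = 109.5 kg (batch 124.9 − LOI 15.39).
Composition: Al2O3 41.48%, Li2O 4.579%, SiO2 53.95%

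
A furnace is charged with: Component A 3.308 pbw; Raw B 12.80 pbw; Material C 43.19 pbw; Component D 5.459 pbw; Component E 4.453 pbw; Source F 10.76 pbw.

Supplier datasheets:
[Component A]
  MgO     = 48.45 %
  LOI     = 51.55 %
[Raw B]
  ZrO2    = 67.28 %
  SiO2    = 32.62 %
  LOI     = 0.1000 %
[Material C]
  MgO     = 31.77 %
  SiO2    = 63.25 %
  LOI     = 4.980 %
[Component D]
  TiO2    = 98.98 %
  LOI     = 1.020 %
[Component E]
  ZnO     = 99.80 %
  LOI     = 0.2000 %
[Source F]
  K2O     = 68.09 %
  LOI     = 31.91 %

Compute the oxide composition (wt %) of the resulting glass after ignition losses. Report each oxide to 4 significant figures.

Glass mass = 72.60 pbw (batch 79.97 − LOI 7.367).
Composition: K2O 10.09%, ZrO2 11.86%, MgO 21.11%, TiO2 7.442%, SiO2 43.38%, ZnO 6.121%

Values along the way are shown (rounded to four significant digits) within the worked lines. The whole derivation carries full precision end to end; exactly one rounding goes into every reported number. Derived quantities are carried from the weighed amounts on 72.60 pbw of glass at full precision (glass mass, the yield, totals, six oxide percentages, ignition loss), as quoted within either problem or answer.
Per-oxide mass from batch:
  K2O: 10.76·0.6809 = 7.326 pbw
  ZrO2: 12.80·0.6728 = 8.612 pbw
  MgO: 3.308·0.4845 + 43.19·0.3177 = 15.32 pbw
  TiO2: 5.459·0.9898 = 5.403 pbw
  SiO2: 12.80·0.3262 + 43.19·0.6325 = 31.49 pbw
  ZnO: 4.453·0.9980 = 4.444 pbw
LOI: 3.308·0.5155 + 12.80·0.001000 + 43.19·0.04980 + 5.459·0.01020 + 4.453·0.002000 + 10.76·0.3191 = 7.367 pbw
Resulting glass, batch − LOI: 79.97 − 7.367 = 72.60 pbw (equal to the oxide-mass sum)
wt %: oxide over glass, times 100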